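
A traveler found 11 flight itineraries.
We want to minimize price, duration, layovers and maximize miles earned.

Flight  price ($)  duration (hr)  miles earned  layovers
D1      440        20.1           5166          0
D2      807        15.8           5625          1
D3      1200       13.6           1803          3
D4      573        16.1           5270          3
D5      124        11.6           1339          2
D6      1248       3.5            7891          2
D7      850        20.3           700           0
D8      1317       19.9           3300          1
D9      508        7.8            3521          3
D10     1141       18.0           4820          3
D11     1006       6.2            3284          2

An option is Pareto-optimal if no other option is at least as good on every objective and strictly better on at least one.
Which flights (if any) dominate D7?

D1: price 440≤850, duration 20.1≤20.3, miles earned 5166≥700, layovers 0≤0 — dominates D7.
Others (D2, D3, D4, D5, D6, D8, D9, D10, D11) are each worse than D7 on at least one objective.

D1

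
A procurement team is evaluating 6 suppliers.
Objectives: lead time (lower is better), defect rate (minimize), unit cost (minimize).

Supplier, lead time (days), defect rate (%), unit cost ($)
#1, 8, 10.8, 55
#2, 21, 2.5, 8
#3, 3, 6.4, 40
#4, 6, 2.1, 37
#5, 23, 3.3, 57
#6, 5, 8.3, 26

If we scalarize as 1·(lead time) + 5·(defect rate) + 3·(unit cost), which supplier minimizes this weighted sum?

#1: 1·8 + 5·10.8 + 3·55 = 227.0
#2: 1·21 + 5·2.5 + 3·8 = 57.5
#3: 1·3 + 5·6.4 + 3·40 = 155.0
#4: 1·6 + 5·2.1 + 3·37 = 127.5
#5: 1·23 + 5·3.3 + 3·57 = 210.5
#6: 1·5 + 5·8.3 + 3·26 = 124.5
Lowest: #2 at 57.5.

#2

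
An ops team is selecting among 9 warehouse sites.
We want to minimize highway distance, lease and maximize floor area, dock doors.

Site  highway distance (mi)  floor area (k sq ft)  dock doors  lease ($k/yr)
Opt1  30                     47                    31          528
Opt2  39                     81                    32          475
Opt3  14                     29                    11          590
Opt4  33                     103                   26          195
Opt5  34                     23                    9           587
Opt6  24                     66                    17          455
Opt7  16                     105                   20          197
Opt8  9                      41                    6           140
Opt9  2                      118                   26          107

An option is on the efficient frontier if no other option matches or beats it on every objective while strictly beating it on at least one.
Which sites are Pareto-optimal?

Opt1, Opt2, Opt9

Opt1: not dominated.
Opt2: not dominated (best dock doors).
Opt3: dominated by Opt9 (highway distance 2≤14, floor area 118≥29, dock doors 26≥11, lease 107≤590).
Opt4: dominated by Opt9 (highway distance 2≤33, floor area 118≥103, dock doors 26≥26, lease 107≤195).
Opt5: dominated by Opt1 (highway distance 30≤34, floor area 47≥23, dock doors 31≥9, lease 528≤587).
Opt6: dominated by Opt7 (highway distance 16≤24, floor area 105≥66, dock doors 20≥17, lease 197≤455).
Opt7: dominated by Opt9 (highway distance 2≤16, floor area 118≥105, dock doors 26≥20, lease 107≤197).
Opt8: dominated by Opt9 (highway distance 2≤9, floor area 118≥41, dock doors 26≥6, lease 107≤140).
Opt9: not dominated (best highway distance).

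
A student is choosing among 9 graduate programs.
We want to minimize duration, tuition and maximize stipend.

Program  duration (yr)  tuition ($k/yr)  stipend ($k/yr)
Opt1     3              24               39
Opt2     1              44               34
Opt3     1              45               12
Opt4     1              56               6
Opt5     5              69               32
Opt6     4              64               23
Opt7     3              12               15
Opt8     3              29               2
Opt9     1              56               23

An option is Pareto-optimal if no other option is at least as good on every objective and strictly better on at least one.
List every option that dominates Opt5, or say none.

Opt1, Opt2

Opt1: duration 3≤5, tuition 24≤69, stipend 39≥32 — dominates Opt5.
Opt2: duration 1≤5, tuition 44≤69, stipend 34≥32 — dominates Opt5.
Others (Opt3, Opt4, Opt6, Opt7, Opt8, Opt9) are each worse than Opt5 on at least one objective.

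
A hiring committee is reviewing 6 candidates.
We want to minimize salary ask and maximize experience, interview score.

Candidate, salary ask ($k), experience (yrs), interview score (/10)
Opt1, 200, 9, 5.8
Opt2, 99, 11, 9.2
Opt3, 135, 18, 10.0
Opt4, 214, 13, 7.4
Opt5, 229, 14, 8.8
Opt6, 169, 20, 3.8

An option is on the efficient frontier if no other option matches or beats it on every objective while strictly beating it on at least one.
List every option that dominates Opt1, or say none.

Opt2: salary ask 99≤200, experience 11≥9, interview score 9.2≥5.8 — dominates Opt1.
Opt3: salary ask 135≤200, experience 18≥9, interview score 10.0≥5.8 — dominates Opt1.
Others (Opt4, Opt5, Opt6) are each worse than Opt1 on at least one objective.

Opt2, Opt3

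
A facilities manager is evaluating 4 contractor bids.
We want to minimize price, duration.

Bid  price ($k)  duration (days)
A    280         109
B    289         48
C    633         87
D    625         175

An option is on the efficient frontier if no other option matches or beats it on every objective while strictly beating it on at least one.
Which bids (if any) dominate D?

A: price 280≤625, duration 109≤175 — dominates D.
B: price 289≤625, duration 48≤175 — dominates D.
Others (C) are each worse than D on at least one objective.

A, B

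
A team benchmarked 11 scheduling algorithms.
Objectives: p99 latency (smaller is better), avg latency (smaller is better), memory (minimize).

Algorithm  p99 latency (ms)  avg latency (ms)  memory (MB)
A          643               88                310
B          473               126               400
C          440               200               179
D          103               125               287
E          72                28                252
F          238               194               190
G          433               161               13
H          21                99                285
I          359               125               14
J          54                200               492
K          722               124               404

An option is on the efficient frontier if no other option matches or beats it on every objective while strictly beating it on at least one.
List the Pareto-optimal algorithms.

E, F, G, H, I

A: dominated by E (p99 latency 72≤643, avg latency 28≤88, memory 252≤310).
B: dominated by D (p99 latency 103≤473, avg latency 125≤126, memory 287≤400).
C: dominated by G (p99 latency 433≤440, avg latency 161≤200, memory 13≤179).
D: dominated by E (p99 latency 72≤103, avg latency 28≤125, memory 252≤287).
E: not dominated (best avg latency).
F: not dominated.
G: not dominated (best memory).
H: not dominated (best p99 latency).
I: not dominated.
J: dominated by H (p99 latency 21≤54, avg latency 99≤200, memory 285≤492).
K: dominated by A (p99 latency 643≤722, avg latency 88≤124, memory 310≤404).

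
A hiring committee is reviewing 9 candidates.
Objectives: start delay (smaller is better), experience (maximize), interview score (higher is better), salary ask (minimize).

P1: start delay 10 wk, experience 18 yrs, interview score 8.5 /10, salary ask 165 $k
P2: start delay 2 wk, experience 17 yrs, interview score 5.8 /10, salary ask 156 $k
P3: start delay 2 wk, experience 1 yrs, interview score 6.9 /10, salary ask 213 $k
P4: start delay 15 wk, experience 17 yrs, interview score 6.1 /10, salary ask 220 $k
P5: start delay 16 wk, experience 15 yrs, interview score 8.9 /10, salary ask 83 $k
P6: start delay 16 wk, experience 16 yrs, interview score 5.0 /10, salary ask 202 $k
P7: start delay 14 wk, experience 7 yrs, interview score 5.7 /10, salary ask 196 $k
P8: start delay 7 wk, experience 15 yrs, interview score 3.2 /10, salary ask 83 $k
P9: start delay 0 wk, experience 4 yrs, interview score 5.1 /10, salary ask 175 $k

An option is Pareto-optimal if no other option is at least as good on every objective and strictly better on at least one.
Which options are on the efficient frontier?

P1, P2, P3, P5, P8, P9

P1: not dominated (best experience).
P2: not dominated.
P3: not dominated.
P4: dominated by P1 (start delay 10≤15, experience 18≥17, interview score 8.5≥6.1, salary ask 165≤220).
P5: not dominated (best interview score).
P6: dominated by P1 (start delay 10≤16, experience 18≥16, interview score 8.5≥5.0, salary ask 165≤202).
P7: dominated by P1 (start delay 10≤14, experience 18≥7, interview score 8.5≥5.7, salary ask 165≤196).
P8: not dominated.
P9: not dominated (best start delay).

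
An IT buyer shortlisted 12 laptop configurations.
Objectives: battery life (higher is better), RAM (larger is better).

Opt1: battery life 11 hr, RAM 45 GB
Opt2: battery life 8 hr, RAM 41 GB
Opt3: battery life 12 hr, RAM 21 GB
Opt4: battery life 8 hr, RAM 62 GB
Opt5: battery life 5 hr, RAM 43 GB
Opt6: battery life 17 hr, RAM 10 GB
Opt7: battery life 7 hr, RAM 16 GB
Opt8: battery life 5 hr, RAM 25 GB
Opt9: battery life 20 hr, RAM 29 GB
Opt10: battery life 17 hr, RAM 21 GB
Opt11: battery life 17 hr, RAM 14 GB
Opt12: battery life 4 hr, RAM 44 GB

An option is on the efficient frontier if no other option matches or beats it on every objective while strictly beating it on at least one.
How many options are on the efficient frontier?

Opt1: not dominated.
Opt2: dominated by Opt1 (battery life 11≥8, RAM 45≥41).
Opt3: dominated by Opt9 (battery life 20≥12, RAM 29≥21).
Opt4: not dominated (best RAM).
Opt5: dominated by Opt1 (battery life 11≥5, RAM 45≥43).
Opt6: dominated by Opt9 (battery life 20≥17, RAM 29≥10).
Opt7: dominated by Opt1 (battery life 11≥7, RAM 45≥16).
Opt8: dominated by Opt1 (battery life 11≥5, RAM 45≥25).
Opt9: not dominated (best battery life).
Opt10: dominated by Opt9 (battery life 20≥17, RAM 29≥21).
Opt11: dominated by Opt9 (battery life 20≥17, RAM 29≥14).
Opt12: dominated by Opt1 (battery life 11≥4, RAM 45≥44).
Pareto-optimal: Opt1, Opt4, Opt9 → 3.

3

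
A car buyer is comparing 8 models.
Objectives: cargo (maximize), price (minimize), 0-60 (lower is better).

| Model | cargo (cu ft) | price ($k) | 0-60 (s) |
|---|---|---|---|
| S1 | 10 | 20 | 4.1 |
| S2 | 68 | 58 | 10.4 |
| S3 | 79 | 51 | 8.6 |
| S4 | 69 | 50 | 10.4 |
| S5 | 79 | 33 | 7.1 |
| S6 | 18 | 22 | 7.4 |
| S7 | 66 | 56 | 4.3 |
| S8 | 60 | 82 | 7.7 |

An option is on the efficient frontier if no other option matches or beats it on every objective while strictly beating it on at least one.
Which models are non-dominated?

S1: not dominated (best price).
S2: dominated by S3 (cargo 79≥68, price 51≤58, 0-60 8.6≤10.4).
S3: dominated by S5 (cargo 79≥79, price 33≤51, 0-60 7.1≤8.6).
S4: dominated by S5 (cargo 79≥69, price 33≤50, 0-60 7.1≤10.4).
S5: not dominated.
S6: not dominated.
S7: not dominated.
S8: dominated by S5 (cargo 79≥60, price 33≤82, 0-60 7.1≤7.7).

S1, S5, S6, S7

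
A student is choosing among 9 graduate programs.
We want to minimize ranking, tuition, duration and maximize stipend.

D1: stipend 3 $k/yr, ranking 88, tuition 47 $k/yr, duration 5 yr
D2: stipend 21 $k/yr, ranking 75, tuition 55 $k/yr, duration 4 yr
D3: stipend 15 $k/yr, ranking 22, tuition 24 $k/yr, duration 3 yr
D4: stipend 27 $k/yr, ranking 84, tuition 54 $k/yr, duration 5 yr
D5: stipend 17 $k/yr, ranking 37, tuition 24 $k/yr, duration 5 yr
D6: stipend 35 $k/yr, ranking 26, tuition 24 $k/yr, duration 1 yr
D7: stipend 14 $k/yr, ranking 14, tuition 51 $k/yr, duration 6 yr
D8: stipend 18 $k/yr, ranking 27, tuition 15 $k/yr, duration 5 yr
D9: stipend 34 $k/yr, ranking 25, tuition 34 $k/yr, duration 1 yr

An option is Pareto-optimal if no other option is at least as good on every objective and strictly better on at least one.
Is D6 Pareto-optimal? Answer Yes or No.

Yes

D1: worse on stipend (3 vs 35).
D2: worse on stipend (21 vs 35).
D3: worse on stipend (15 vs 35).
D4: worse on stipend (27 vs 35).
D5: worse on stipend (17 vs 35).
D7: worse on stipend (14 vs 35).
D8: worse on stipend (18 vs 35).
D9: worse on stipend (34 vs 35).
No option is at least as good as D6 on every objective and strictly better on one.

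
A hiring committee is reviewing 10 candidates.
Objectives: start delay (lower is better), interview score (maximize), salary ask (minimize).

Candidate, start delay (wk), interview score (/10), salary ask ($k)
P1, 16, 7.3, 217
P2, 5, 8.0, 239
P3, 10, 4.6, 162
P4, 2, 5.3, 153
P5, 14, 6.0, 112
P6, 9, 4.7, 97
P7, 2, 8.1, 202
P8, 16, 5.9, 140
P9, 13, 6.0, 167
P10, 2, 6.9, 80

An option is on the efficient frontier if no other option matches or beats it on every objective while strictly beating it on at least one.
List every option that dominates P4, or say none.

P10

P10: start delay 2≤2, interview score 6.9≥5.3, salary ask 80≤153 — dominates P4.
Others (P1, P2, P3, P5, P6, P7, P8, P9) are each worse than P4 on at least one objective.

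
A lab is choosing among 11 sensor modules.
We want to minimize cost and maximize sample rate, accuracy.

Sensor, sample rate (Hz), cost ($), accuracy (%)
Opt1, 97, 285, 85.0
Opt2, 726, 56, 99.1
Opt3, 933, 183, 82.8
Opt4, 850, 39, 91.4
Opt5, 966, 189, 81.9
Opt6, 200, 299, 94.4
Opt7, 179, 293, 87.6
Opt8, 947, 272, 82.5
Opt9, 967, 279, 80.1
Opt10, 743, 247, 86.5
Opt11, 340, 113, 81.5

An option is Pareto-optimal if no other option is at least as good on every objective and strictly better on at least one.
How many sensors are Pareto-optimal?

Opt1: dominated by Opt2 (sample rate 726≥97, cost 56≤285, accuracy 99.1≥85.0).
Opt2: not dominated (best accuracy).
Opt3: not dominated.
Opt4: not dominated (best cost).
Opt5: not dominated.
Opt6: dominated by Opt2 (sample rate 726≥200, cost 56≤299, accuracy 99.1≥94.4).
Opt7: dominated by Opt2 (sample rate 726≥179, cost 56≤293, accuracy 99.1≥87.6).
Opt8: not dominated.
Opt9: not dominated (best sample rate).
Opt10: dominated by Opt4 (sample rate 850≥743, cost 39≤247, accuracy 91.4≥86.5).
Opt11: dominated by Opt2 (sample rate 726≥340, cost 56≤113, accuracy 99.1≥81.5).
Pareto-optimal: Opt2, Opt3, Opt4, Opt5, Opt8, Opt9 → 6.

6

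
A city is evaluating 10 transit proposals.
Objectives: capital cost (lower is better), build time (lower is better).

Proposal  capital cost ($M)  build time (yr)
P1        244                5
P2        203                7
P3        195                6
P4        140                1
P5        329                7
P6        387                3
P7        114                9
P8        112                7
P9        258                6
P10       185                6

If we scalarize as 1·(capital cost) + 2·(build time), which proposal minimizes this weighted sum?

P1: 1·244 + 2·5 = 254
P2: 1·203 + 2·7 = 217
P3: 1·195 + 2·6 = 207
P4: 1·140 + 2·1 = 142
P5: 1·329 + 2·7 = 343
P6: 1·387 + 2·3 = 393
P7: 1·114 + 2·9 = 132
P8: 1·112 + 2·7 = 126
P9: 1·258 + 2·6 = 270
P10: 1·185 + 2·6 = 197
Lowest: P8 at 126.

P8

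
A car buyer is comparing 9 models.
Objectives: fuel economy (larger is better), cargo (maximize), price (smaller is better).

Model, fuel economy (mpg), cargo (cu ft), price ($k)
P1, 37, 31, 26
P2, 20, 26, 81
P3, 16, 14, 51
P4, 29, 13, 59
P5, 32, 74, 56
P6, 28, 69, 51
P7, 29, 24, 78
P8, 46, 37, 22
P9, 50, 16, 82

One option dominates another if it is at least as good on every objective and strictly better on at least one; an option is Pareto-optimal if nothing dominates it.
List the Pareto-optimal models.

P5, P6, P8, P9

P1: dominated by P8 (fuel economy 46≥37, cargo 37≥31, price 22≤26).
P2: dominated by P1 (fuel economy 37≥20, cargo 31≥26, price 26≤81).
P3: dominated by P1 (fuel economy 37≥16, cargo 31≥14, price 26≤51).
P4: dominated by P1 (fuel economy 37≥29, cargo 31≥13, price 26≤59).
P5: not dominated (best cargo).
P6: not dominated.
P7: dominated by P1 (fuel economy 37≥29, cargo 31≥24, price 26≤78).
P8: not dominated (best price).
P9: not dominated (best fuel economy).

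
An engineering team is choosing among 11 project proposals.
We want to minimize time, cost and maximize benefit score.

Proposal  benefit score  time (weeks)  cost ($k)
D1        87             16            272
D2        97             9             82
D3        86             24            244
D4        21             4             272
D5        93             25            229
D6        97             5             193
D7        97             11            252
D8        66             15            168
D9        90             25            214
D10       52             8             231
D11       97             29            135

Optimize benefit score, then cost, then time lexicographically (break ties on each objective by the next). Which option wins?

D2

First maximize benefit score: best is 97, kept {D2, D6, D7, D11}.
Then minimize cost: best is 82, kept {D2}.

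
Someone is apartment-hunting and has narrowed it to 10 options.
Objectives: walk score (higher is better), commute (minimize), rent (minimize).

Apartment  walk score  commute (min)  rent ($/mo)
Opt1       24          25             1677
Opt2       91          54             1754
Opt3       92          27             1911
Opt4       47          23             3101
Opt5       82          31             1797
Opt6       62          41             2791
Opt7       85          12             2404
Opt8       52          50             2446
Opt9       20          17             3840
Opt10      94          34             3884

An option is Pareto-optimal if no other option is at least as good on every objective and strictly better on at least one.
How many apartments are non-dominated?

Opt1: not dominated (best rent).
Opt2: not dominated.
Opt3: not dominated.
Opt4: dominated by Opt7 (walk score 85≥47, commute 12≤23, rent 2404≤3101).
Opt5: not dominated.
Opt6: dominated by Opt3 (walk score 92≥62, commute 27≤41, rent 1911≤2791).
Opt7: not dominated (best commute).
Opt8: dominated by Opt3 (walk score 92≥52, commute 27≤50, rent 1911≤2446).
Opt9: dominated by Opt7 (walk score 85≥20, commute 12≤17, rent 2404≤3840).
Opt10: not dominated (best walk score).
Pareto-optimal: Opt1, Opt2, Opt3, Opt5, Opt7, Opt10 → 6.

6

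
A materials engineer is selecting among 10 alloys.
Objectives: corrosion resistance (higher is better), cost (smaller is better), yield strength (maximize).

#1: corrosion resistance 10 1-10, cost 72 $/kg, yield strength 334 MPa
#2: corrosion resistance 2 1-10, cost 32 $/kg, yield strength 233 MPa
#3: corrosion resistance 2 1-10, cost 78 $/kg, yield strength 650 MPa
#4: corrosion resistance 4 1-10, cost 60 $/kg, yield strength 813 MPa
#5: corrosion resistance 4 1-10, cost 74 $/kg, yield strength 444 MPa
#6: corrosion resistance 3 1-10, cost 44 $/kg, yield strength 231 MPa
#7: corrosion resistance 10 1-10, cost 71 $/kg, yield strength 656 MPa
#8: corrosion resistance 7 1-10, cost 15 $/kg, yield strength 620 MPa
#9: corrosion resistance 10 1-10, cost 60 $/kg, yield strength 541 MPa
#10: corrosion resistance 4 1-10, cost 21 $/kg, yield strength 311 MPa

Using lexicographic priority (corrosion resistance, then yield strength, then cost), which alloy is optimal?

#7

First maximize corrosion resistance: best is 10, kept {#1, #7, #9}.
Then maximize yield strength: best is 656, kept {#7}.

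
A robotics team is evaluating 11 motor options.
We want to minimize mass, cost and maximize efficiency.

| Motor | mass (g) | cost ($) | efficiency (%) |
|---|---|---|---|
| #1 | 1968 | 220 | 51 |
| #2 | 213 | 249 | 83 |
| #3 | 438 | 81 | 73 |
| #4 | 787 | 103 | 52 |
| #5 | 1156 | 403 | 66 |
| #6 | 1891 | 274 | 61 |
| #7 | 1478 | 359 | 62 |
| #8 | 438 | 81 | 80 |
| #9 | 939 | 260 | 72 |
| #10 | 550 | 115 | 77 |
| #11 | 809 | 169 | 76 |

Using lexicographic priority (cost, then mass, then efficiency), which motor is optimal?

First minimize cost: best is 81, kept {#3, #8}.
Then minimize mass: best is 438, kept {#3, #8}.
Then maximize efficiency: best is 80, kept {#8}.

#8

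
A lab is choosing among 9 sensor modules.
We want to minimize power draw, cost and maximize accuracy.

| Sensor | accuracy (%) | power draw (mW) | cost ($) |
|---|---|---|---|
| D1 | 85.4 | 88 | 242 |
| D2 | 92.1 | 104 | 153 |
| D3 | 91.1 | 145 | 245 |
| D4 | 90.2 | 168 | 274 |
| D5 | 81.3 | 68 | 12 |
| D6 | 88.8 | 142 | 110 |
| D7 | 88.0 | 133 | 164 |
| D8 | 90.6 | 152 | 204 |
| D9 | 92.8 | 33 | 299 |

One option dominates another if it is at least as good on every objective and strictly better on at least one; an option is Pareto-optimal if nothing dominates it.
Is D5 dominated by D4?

No

D4 vs D5: D4 is worse on power draw (168 vs 68), so it does not dominate D5.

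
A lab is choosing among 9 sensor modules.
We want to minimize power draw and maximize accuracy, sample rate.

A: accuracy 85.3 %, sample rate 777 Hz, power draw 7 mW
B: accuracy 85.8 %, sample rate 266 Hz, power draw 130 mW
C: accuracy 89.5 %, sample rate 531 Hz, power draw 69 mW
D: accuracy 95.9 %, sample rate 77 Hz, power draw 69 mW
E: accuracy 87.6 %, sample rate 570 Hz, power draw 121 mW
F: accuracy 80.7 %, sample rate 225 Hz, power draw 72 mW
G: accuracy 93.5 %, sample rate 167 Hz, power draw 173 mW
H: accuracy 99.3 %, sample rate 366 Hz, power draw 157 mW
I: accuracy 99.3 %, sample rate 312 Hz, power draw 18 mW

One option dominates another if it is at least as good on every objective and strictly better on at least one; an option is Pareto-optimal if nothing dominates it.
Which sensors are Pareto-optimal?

A, C, E, H, I

A: not dominated (best sample rate).
B: dominated by C (accuracy 89.5≥85.8, sample rate 531≥266, power draw 69≤130).
C: not dominated.
D: dominated by I (accuracy 99.3≥95.9, sample rate 312≥77, power draw 18≤69).
E: not dominated.
F: dominated by A (accuracy 85.3≥80.7, sample rate 777≥225, power draw 7≤72).
G: dominated by H (accuracy 99.3≥93.5, sample rate 366≥167, power draw 157≤173).
H: not dominated.
I: not dominated.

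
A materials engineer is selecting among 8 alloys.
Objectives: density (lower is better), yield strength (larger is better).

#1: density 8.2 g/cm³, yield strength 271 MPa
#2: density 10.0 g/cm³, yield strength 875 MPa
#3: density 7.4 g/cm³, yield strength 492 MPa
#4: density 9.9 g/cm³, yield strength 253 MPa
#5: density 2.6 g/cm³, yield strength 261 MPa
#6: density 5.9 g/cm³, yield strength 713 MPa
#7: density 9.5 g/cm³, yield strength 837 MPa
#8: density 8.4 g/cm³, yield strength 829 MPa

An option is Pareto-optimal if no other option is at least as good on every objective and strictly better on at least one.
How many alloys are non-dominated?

5

#1: dominated by #3 (density 7.4≤8.2, yield strength 492≥271).
#2: not dominated (best yield strength).
#3: dominated by #6 (density 5.9≤7.4, yield strength 713≥492).
#4: dominated by #1 (density 8.2≤9.9, yield strength 271≥253).
#5: not dominated (best density).
#6: not dominated.
#7: not dominated.
#8: not dominated.
Pareto-optimal: #2, #5, #6, #7, #8 → 5.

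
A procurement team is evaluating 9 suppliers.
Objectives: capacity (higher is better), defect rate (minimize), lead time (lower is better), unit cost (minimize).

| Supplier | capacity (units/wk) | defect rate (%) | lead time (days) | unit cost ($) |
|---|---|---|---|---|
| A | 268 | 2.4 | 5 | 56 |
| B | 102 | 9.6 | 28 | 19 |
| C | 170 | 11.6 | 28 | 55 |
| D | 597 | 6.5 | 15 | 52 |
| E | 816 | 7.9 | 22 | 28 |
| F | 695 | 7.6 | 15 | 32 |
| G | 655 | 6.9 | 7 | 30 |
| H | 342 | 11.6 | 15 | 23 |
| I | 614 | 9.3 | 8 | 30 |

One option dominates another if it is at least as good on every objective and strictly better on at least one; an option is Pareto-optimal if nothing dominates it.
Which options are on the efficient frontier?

A: not dominated (best defect rate).
B: not dominated (best unit cost).
C: dominated by D (capacity 597≥170, defect rate 6.5≤11.6, lead time 15≤28, unit cost 52≤55).
D: not dominated.
E: not dominated (best capacity).
F: not dominated.
G: not dominated.
H: not dominated.
I: dominated by G (capacity 655≥614, defect rate 6.9≤9.3, lead time 7≤8, unit cost 30≤30).

A, B, D, E, F, G, H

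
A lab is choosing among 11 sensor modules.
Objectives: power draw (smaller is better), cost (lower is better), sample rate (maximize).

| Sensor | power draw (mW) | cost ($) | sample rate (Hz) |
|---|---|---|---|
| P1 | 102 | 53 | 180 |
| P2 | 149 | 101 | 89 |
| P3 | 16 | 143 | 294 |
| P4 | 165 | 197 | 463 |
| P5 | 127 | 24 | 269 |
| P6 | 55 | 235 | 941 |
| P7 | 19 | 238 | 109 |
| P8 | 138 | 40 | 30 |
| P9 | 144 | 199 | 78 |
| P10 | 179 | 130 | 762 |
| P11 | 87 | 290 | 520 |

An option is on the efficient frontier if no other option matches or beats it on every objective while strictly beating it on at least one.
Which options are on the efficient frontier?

P1, P3, P4, P5, P6, P10

P1: not dominated.
P2: dominated by P1 (power draw 102≤149, cost 53≤101, sample rate 180≥89).
P3: not dominated (best power draw).
P4: not dominated.
P5: not dominated (best cost).
P6: not dominated (best sample rate).
P7: dominated by P3 (power draw 16≤19, cost 143≤238, sample rate 294≥109).
P8: dominated by P5 (power draw 127≤138, cost 24≤40, sample rate 269≥30).
P9: dominated by P1 (power draw 102≤144, cost 53≤199, sample rate 180≥78).
P10: not dominated.
P11: dominated by P6 (power draw 55≤87, cost 235≤290, sample rate 941≥520).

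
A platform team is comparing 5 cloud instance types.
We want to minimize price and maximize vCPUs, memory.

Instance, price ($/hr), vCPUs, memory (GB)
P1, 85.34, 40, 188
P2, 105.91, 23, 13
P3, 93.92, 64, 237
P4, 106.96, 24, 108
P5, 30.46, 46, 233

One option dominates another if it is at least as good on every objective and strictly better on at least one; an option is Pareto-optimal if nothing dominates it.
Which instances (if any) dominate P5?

P1: worse on price (85.34 vs 30.46).
P2: worse on price (105.91 vs 30.46).
P3: worse on price (93.92 vs 30.46).
P4: worse on price (106.96 vs 30.46).
No option dominates P5.

none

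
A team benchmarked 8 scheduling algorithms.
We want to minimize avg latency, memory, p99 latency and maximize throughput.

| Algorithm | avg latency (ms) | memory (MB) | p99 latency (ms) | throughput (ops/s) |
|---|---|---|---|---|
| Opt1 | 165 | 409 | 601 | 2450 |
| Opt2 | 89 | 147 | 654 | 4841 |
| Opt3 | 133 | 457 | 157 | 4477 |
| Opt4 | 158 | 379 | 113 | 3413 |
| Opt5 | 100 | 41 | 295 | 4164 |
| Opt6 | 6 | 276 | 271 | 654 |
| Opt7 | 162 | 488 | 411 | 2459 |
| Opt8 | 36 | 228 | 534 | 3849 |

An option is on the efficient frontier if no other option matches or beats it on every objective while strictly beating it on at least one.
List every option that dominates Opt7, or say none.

Opt3: avg latency 133≤162, memory 457≤488, p99 latency 157≤411, throughput 4477≥2459 — dominates Opt7.
Opt4: avg latency 158≤162, memory 379≤488, p99 latency 113≤411, throughput 3413≥2459 — dominates Opt7.
Opt5: avg latency 100≤162, memory 41≤488, p99 latency 295≤411, throughput 4164≥2459 — dominates Opt7.
Others (Opt1, Opt2, Opt6, Opt8) are each worse than Opt7 on at least one objective.

Opt3, Opt4, Opt5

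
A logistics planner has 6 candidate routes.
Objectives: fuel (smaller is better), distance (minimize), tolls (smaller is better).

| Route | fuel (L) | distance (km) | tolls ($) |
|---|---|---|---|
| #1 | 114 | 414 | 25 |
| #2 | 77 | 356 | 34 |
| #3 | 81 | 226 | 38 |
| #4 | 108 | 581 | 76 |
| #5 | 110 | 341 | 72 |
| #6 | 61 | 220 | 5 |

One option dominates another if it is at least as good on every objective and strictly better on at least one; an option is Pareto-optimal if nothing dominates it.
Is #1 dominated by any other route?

Yes

#6 vs #1: fuel 61≤114, distance 220≤414, tolls 5≤25 — #6 is at least as good on every objective and strictly better on at least one, so #6 dominates #1.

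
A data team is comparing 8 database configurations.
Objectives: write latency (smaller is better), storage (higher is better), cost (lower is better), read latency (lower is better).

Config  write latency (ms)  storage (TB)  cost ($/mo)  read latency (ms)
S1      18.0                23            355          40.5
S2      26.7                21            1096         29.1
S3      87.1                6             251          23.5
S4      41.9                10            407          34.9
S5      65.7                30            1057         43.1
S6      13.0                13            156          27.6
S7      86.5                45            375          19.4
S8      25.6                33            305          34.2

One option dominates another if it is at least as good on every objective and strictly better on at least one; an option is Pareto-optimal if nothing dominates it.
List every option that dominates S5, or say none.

S8

S8: write latency 25.6≤65.7, storage 33≥30, cost 305≤1057, read latency 34.2≤43.1 — dominates S5.
Others (S1, S2, S3, S4, S6, S7) are each worse than S5 on at least one objective.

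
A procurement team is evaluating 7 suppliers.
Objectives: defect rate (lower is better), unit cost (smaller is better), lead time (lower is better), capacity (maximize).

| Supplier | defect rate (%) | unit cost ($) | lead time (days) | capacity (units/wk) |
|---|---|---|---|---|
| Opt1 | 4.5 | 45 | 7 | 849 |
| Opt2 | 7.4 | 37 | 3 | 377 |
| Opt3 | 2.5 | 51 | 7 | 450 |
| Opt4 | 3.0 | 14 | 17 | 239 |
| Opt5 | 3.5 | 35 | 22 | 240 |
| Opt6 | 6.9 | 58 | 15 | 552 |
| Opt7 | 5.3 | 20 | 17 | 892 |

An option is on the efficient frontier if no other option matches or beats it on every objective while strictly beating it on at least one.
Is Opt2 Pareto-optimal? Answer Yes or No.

Yes

Opt1: worse on unit cost (45 vs 37).
Opt3: worse on unit cost (51 vs 37).
Opt4: worse on lead time (17 vs 3).
Opt5: worse on lead time (22 vs 3).
Opt6: worse on unit cost (58 vs 37).
Opt7: worse on lead time (17 vs 3).
No option is at least as good as Opt2 on every objective and strictly better on one.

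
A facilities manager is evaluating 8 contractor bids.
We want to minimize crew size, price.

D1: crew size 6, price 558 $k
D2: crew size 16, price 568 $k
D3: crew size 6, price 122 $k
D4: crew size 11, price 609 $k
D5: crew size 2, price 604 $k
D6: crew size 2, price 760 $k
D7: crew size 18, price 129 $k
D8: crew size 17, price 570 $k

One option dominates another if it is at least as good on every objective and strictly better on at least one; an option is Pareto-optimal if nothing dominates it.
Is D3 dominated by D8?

No

D8 vs D3: D8 is worse on crew size (17 vs 6), so it does not dominate D3.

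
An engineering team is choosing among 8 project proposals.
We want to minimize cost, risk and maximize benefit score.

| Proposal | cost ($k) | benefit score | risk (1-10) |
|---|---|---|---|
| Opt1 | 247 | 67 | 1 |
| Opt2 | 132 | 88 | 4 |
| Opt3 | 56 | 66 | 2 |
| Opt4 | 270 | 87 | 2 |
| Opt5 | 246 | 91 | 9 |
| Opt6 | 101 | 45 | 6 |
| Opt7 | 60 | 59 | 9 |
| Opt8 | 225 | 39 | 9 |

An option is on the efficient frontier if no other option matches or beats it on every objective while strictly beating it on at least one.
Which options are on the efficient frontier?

Opt1, Opt2, Opt3, Opt4, Opt5

Opt1: not dominated (best risk).
Opt2: not dominated.
Opt3: not dominated (best cost).
Opt4: not dominated.
Opt5: not dominated (best benefit score).
Opt6: dominated by Opt3 (cost 56≤101, benefit score 66≥45, risk 2≤6).
Opt7: dominated by Opt3 (cost 56≤60, benefit score 66≥59, risk 2≤9).
Opt8: dominated by Opt2 (cost 132≤225, benefit score 88≥39, risk 4≤9).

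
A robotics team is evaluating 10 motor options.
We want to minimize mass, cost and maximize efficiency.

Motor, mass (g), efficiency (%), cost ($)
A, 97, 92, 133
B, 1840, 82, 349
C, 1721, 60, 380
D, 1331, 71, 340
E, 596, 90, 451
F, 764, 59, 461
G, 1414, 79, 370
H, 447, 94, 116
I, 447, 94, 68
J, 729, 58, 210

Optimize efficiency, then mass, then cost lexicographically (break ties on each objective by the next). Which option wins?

I

First maximize efficiency: best is 94, kept {H, I}.
Then minimize mass: best is 447, kept {H, I}.
Then minimize cost: best is 68, kept {I}.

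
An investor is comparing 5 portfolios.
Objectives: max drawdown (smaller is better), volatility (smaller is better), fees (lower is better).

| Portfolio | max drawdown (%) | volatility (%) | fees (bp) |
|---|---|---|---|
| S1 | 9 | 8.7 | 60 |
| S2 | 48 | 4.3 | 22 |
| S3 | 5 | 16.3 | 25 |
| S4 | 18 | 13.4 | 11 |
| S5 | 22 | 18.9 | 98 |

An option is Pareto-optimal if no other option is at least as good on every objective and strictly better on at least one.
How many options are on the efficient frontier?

4

S1: not dominated.
S2: not dominated (best volatility).
S3: not dominated (best max drawdown).
S4: not dominated (best fees).
S5: dominated by S1 (max drawdown 9≤22, volatility 8.7≤18.9, fees 60≤98).
Pareto-optimal: S1, S2, S3, S4 → 4.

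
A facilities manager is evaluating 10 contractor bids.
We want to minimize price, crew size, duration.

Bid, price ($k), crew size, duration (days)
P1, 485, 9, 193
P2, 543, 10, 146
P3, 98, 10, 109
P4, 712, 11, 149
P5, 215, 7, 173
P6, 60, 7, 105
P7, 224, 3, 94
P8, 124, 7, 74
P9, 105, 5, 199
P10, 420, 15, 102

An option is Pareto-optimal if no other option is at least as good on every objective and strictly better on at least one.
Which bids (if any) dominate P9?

none

P1: worse on price (485 vs 105).
P2: worse on price (543 vs 105).
P3: worse on crew size (10 vs 5).
P4: worse on price (712 vs 105).
P5: worse on price (215 vs 105).
P6: worse on crew size (7 vs 5).
P7: worse on price (224 vs 105).
P8: worse on price (124 vs 105).
P10: worse on price (420 vs 105).
No option dominates P9.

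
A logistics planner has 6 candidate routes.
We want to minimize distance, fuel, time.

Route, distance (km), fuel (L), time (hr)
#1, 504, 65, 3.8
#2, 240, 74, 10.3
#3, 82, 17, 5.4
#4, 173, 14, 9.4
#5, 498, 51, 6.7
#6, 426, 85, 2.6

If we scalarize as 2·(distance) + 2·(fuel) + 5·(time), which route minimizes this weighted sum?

#3

#1: 2·504 + 2·65 + 5·3.8 = 1157.0
#2: 2·240 + 2·74 + 5·10.3 = 679.5
#3: 2·82 + 2·17 + 5·5.4 = 225.0
#4: 2·173 + 2·14 + 5·9.4 = 421.0
#5: 2·498 + 2·51 + 5·6.7 = 1131.5
#6: 2·426 + 2·85 + 5·2.6 = 1035.0
Lowest: #3 at 225.0.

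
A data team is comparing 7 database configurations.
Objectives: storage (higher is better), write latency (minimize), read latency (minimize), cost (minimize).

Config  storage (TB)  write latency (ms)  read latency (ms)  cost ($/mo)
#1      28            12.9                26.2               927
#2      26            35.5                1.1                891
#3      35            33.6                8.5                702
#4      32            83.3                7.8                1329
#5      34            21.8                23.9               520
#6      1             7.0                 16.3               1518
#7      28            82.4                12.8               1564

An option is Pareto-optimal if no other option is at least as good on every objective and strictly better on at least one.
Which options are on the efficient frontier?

#1: not dominated.
#2: not dominated (best read latency).
#3: not dominated (best storage).
#4: not dominated.
#5: not dominated (best cost).
#6: not dominated (best write latency).
#7: dominated by #3 (storage 35≥28, write latency 33.6≤82.4, read latency 8.5≤12.8, cost 702≤1564).

#1, #2, #3, #4, #5, #6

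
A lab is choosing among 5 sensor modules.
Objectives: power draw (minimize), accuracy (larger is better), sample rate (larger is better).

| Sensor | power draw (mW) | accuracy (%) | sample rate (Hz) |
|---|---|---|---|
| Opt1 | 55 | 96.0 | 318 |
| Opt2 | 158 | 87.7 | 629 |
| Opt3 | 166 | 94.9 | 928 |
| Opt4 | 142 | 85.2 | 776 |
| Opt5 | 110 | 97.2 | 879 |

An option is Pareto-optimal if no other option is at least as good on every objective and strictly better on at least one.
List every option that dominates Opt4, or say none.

Opt5

Opt5: power draw 110≤142, accuracy 97.2≥85.2, sample rate 879≥776 — dominates Opt4.
Others (Opt1, Opt2, Opt3) are each worse than Opt4 on at least one objective.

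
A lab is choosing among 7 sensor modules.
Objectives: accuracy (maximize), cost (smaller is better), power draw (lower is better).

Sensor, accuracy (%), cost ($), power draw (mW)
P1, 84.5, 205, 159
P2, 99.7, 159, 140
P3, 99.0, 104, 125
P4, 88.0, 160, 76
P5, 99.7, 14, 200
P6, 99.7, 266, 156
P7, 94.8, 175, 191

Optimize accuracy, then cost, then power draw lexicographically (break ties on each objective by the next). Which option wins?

P5

First maximize accuracy: best is 99.7, kept {P2, P5, P6}.
Then minimize cost: best is 14, kept {P5}.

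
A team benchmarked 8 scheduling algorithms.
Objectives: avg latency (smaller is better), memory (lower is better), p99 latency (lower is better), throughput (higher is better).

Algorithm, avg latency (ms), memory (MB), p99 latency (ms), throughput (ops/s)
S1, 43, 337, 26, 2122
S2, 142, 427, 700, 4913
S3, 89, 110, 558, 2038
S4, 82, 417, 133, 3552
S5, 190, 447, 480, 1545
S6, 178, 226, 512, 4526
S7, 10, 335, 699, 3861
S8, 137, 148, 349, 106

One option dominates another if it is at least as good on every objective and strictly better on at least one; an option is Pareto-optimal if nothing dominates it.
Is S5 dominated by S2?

No

S2 vs S5: S2 is worse on p99 latency (700 vs 480), so it does not dominate S5.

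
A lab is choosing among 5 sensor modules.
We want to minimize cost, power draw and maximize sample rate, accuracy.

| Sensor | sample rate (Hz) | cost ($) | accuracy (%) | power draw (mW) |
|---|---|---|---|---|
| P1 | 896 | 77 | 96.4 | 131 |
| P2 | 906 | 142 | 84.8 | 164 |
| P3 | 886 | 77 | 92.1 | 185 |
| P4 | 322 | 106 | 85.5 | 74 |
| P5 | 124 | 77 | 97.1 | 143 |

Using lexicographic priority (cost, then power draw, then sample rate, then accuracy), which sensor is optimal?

First minimize cost: best is 77, kept {P1, P3, P5}.
Then minimize power draw: best is 131, kept {P1}.

P1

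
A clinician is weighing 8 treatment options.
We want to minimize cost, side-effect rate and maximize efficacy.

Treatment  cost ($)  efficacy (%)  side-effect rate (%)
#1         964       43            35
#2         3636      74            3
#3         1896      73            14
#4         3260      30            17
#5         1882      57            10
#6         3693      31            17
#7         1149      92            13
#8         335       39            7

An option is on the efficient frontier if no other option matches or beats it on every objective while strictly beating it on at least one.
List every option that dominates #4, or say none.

#3: cost 1896≤3260, efficacy 73≥30, side-effect rate 14≤17 — dominates #4.
#5: cost 1882≤3260, efficacy 57≥30, side-effect rate 10≤17 — dominates #4.
#7: cost 1149≤3260, efficacy 92≥30, side-effect rate 13≤17 — dominates #4.
#8: cost 335≤3260, efficacy 39≥30, side-effect rate 7≤17 — dominates #4.
Others (#1, #2, #6) are each worse than #4 on at least one objective.

#3, #5, #7, #8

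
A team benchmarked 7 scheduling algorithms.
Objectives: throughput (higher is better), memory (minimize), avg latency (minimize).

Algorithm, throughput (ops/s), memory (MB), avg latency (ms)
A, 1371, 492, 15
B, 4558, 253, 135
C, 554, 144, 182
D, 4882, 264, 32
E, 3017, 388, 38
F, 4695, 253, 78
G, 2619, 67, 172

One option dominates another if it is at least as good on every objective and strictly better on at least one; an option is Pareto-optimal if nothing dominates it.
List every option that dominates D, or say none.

A: worse on throughput (1371 vs 4882).
B: worse on throughput (4558 vs 4882).
C: worse on throughput (554 vs 4882).
E: worse on throughput (3017 vs 4882).
F: worse on throughput (4695 vs 4882).
G: worse on throughput (2619 vs 4882).
No option dominates D.

none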